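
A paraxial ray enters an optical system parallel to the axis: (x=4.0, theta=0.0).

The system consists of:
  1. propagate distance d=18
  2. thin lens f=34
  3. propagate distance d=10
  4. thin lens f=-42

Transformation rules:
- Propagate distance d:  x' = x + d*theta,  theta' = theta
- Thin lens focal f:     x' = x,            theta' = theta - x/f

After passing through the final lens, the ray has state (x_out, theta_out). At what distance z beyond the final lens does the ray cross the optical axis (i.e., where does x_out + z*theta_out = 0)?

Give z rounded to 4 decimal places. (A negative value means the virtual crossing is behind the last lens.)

Answer: 56.0000

Derivation:
Initial: x=4.0000 theta=0.0000
After 1 (propagate distance d=18): x=4.0000 theta=0.0000
After 2 (thin lens f=34): x=4.0000 theta=-2/17 (≈-0.1176)
After 3 (propagate distance d=10): x=48/17 (≈2.8235) theta=-2/17 (≈-0.1176)
After 4 (thin lens f=-42): x=48/17 (≈2.8235) theta=-6/119 (≈-0.0504)
z_focus = -x_out/theta_out = -(48/17)/(-6/119) = 56.0000
Rounded to 4 decimal places: z = 56.0000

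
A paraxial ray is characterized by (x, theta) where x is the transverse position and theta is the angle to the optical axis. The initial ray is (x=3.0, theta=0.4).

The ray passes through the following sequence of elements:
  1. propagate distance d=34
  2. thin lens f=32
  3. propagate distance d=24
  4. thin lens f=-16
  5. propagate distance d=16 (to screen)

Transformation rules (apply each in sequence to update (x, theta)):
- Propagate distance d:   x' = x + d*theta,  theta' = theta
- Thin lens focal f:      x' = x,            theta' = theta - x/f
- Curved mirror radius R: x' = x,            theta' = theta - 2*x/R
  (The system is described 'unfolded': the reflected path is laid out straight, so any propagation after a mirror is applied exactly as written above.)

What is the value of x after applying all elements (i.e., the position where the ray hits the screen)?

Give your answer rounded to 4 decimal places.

Answer: 25.6000

Derivation:
Initial: x=3.0000 theta=0.4000
After 1 (propagate distance d=34): x=16.6000 theta=0.4000
After 2 (thin lens f=32): x=16.6000 theta=-19/160 (≈-0.1188)
After 3 (propagate distance d=24): x=13.7500 theta=-19/160 (≈-0.1188)
After 4 (thin lens f=-16): x=13.7500 theta=237/320 (≈0.7406)
After 5 (propagate distance d=16 (to screen)): x=25.6000 theta=237/320 (≈0.7406)
Rounded to 4 decimal places: x = 25.6000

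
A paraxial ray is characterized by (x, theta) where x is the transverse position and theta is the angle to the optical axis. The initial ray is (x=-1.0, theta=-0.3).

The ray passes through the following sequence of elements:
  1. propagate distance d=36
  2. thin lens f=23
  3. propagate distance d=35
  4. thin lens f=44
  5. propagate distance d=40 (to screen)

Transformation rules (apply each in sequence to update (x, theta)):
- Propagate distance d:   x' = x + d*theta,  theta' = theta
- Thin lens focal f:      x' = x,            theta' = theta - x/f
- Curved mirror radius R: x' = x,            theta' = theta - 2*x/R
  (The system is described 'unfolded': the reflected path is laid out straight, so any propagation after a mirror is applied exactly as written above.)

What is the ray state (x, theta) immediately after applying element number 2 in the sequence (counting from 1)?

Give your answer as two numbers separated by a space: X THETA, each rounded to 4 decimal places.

Answer: -11.8000 0.2130

Derivation:
Initial: x=-1.0000 theta=-0.3000
After 1 (propagate distance d=36): x=-11.8000 theta=-0.3000
After 2 (thin lens f=23): x=-11.8000 theta=49/230 (≈0.2130)
Rounded to 4 decimal places: x = -11.8000, theta = 0.2130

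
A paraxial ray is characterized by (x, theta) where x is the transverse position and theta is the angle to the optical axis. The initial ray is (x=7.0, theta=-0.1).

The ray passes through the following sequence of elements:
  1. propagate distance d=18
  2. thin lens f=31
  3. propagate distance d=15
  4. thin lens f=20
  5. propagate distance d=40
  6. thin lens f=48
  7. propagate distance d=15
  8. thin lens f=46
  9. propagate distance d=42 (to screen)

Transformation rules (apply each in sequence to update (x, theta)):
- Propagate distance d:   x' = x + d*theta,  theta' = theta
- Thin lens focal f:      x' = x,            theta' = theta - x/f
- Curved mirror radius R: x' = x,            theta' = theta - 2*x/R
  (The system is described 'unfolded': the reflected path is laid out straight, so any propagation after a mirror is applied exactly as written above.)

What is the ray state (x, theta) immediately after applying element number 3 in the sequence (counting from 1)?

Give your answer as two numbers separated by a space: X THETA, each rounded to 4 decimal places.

Answer: 1.1839 -0.2677

Derivation:
Initial: x=7.0000 theta=-0.1000
After 1 (propagate distance d=18): x=5.2000 theta=-0.1000
After 2 (thin lens f=31): x=5.2000 theta=-83/310 (≈-0.2677)
After 3 (propagate distance d=15): x=367/310 (≈1.1839) theta=-83/310 (≈-0.2677)
Rounded to 4 decimal places: x = 1.1839, theta = -0.2677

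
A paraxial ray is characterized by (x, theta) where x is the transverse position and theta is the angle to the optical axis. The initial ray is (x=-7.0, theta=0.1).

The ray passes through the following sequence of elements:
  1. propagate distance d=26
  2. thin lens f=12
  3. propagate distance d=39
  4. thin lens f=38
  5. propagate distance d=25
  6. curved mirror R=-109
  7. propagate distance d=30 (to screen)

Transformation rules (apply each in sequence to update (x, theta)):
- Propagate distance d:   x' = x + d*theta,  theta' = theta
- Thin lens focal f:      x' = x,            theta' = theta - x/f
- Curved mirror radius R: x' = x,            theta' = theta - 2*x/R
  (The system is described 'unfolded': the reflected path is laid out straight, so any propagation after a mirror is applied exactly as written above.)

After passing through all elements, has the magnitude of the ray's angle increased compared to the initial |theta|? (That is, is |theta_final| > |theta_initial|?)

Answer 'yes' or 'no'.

Answer: yes

Derivation:
Initial: x=-7.0000 theta=0.1000
After 1 (propagate distance d=26): x=-4.4000 theta=0.1000
After 2 (thin lens f=12): x=-4.4000 theta=7/15 (≈0.4667)
After 3 (propagate distance d=39): x=13.8000 theta=7/15 (≈0.4667)
After 4 (thin lens f=38): x=13.8000 theta=59/570 (≈0.1035)
After 5 (propagate distance d=25): x=9341/570 (≈16.3877) theta=59/570 (≈0.1035)
After 6 (curved mirror R=-109): x=9341/570 (≈16.3877) theta=8371/20710 (≈0.4042)
After 7 (propagate distance d=30 (to screen)): x=1771559/62130 (≈28.5137) theta=8371/20710 (≈0.4042)
|theta_initial|=0.1000 |theta_final|=8371/20710 (≈0.4042) -> increased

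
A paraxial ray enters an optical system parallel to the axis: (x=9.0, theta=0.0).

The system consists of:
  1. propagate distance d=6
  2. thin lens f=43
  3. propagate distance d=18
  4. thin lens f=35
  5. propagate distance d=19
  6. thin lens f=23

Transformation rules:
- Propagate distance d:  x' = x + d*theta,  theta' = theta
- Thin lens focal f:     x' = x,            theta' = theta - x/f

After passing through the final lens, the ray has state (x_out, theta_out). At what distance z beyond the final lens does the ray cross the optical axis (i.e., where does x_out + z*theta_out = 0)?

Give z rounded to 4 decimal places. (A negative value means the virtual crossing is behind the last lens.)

Answer: -5.4664

Derivation:
Initial: x=9.0000 theta=0.0000
After 1 (propagate distance d=6): x=9.0000 theta=0.0000
After 2 (thin lens f=43): x=9.0000 theta=-9/43 (≈-0.2093)
After 3 (propagate distance d=18): x=225/43 (≈5.2326) theta=-9/43 (≈-0.2093)
After 4 (thin lens f=35): x=225/43 (≈5.2326) theta=-108/301 (≈-0.3588)
After 5 (propagate distance d=19): x=-477/301 (≈-1.5847) theta=-108/301 (≈-0.3588)
After 6 (thin lens f=23): x=-477/301 (≈-1.5847) theta=-2007/6923 (≈-0.2899)
z_focus = -x_out/theta_out = -(-477/301)/(-2007/6923) = -1219/223 ≈ -5.4664
Rounded to 4 decimal places: z = -5.4664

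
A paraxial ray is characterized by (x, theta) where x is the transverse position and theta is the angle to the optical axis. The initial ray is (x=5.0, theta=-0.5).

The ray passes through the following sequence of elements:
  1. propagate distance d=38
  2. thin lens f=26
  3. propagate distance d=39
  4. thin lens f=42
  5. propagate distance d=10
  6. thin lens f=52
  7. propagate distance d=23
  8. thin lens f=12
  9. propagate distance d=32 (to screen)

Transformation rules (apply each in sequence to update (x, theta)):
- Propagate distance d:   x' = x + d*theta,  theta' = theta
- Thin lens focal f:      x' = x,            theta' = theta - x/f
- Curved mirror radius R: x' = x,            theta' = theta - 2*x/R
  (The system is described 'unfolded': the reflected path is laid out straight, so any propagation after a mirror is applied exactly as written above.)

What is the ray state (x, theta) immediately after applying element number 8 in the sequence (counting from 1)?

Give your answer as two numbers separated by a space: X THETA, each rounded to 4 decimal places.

Answer: 2.6330 0.2924

Derivation:
Initial: x=5.0000 theta=-0.5000
After 1 (propagate distance d=38): x=-14.0000 theta=-0.5000
After 2 (thin lens f=26): x=-14.0000 theta=1/26 (≈0.0385)
After 3 (propagate distance d=39): x=-12.5000 theta=1/26 (≈0.0385)
After 4 (thin lens f=42): x=-12.5000 theta=367/1092 (≈0.3361)
After 5 (propagate distance d=10): x=-2495/273 (≈-9.1392) theta=367/1092 (≈0.3361)
After 6 (thin lens f=52): x=-2495/273 (≈-9.1392) theta=173/338 (≈0.5118)
After 7 (propagate distance d=23): x=18689/7098 (≈2.6330) theta=173/338 (≈0.5118)
After 8 (thin lens f=12): x=18689/7098 (≈2.6330) theta=24907/85176 (≈0.2924)
Rounded to 4 decimal places: x = 2.6330, theta = 0.2924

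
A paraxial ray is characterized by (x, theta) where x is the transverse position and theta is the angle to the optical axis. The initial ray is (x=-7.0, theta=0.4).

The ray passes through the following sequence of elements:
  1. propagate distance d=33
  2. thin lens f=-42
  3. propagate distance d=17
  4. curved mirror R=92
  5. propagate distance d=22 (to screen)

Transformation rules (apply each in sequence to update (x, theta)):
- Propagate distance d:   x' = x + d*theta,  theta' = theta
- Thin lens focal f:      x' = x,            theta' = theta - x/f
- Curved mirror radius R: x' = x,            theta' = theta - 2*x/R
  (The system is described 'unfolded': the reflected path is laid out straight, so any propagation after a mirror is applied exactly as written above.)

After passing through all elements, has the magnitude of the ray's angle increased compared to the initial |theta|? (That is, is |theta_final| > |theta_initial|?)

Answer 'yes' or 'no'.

Initial: x=-7.0000 theta=0.4000
After 1 (propagate distance d=33): x=6.2000 theta=0.4000
After 2 (thin lens f=-42): x=6.2000 theta=23/42 (≈0.5476)
After 3 (propagate distance d=17): x=3257/210 (≈15.5095) theta=23/42 (≈0.5476)
After 4 (curved mirror R=92): x=3257/210 (≈15.5095) theta=2033/9660 (≈0.2105)
After 5 (propagate distance d=22 (to screen)): x=48637/2415 (≈20.1395) theta=2033/9660 (≈0.2105)
|theta_initial|=0.4000 |theta_final|=2033/9660 (≈0.2105) -> not increased

Answer: no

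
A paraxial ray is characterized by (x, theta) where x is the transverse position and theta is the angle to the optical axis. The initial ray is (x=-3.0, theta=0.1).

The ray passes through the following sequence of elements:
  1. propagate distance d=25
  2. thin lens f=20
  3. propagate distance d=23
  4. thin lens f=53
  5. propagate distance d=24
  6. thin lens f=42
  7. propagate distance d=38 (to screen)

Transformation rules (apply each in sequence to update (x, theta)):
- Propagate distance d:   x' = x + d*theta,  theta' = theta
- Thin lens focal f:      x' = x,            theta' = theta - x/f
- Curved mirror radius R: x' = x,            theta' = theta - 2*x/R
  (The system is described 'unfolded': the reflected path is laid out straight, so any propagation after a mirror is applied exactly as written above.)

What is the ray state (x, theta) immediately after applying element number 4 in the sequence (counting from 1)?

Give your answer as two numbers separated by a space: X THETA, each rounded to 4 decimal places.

Initial: x=-3.0000 theta=0.1000
After 1 (propagate distance d=25): x=-0.5000 theta=0.1000
After 2 (thin lens f=20): x=-0.5000 theta=0.1250
After 3 (propagate distance d=23): x=2.3750 theta=0.1250
After 4 (thin lens f=53): x=2.3750 theta=17/212 (≈0.0802)
Rounded to 4 decimal places: x = 2.3750, theta = 0.0802

Answer: 2.3750 0.0802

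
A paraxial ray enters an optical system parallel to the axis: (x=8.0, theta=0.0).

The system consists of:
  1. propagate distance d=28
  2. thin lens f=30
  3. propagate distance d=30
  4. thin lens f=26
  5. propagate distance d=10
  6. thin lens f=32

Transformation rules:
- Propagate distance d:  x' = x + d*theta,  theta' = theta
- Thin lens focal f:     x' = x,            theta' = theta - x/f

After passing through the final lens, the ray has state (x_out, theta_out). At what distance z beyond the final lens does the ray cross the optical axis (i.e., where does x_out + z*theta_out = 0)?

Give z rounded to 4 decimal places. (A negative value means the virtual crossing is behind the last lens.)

Answer: -14.5455

Derivation:
Initial: x=8.0000 theta=0.0000
After 1 (propagate distance d=28): x=8.0000 theta=0.0000
After 2 (thin lens f=30): x=8.0000 theta=-4/15 (≈-0.2667)
After 3 (propagate distance d=30): x=0.0000 theta=-4/15 (≈-0.2667)
After 4 (thin lens f=26): x=0.0000 theta=-4/15 (≈-0.2667)
After 5 (propagate distance d=10): x=-8/3 (≈-2.6667) theta=-4/15 (≈-0.2667)
After 6 (thin lens f=32): x=-8/3 (≈-2.6667) theta=-11/60 (≈-0.1833)
z_focus = -x_out/theta_out = -(-8/3)/(-11/60) = -160/11 ≈ -14.5455
Rounded to 4 decimal places: z = -14.5455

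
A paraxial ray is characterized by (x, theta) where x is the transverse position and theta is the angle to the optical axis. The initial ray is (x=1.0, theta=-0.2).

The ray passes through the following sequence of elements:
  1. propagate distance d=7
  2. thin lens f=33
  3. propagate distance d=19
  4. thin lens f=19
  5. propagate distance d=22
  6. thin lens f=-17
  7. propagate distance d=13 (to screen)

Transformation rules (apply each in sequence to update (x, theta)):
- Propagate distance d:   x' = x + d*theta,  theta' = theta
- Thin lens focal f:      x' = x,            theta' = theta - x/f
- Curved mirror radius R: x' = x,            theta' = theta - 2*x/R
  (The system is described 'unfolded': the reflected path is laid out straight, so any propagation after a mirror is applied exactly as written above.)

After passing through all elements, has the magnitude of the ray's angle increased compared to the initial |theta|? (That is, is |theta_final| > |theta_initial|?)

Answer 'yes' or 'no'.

Answer: no

Derivation:
Initial: x=1.0000 theta=-0.2000
After 1 (propagate distance d=7): x=-0.4000 theta=-0.2000
After 2 (thin lens f=33): x=-0.4000 theta=-31/165 (≈-0.1879)
After 3 (propagate distance d=19): x=-131/33 (≈-3.9697) theta=-31/165 (≈-0.1879)
After 4 (thin lens f=19): x=-131/33 (≈-3.9697) theta=2/95 (≈0.0211)
After 5 (propagate distance d=22): x=-10993/3135 (≈-3.5065) theta=2/95 (≈0.0211)
After 6 (thin lens f=-17): x=-10993/3135 (≈-3.5065) theta=-9871/53295 (≈-0.1852)
After 7 (propagate distance d=13 (to screen)): x=-105068/17765 (≈-5.9143) theta=-9871/53295 (≈-0.1852)
|theta_initial|=0.2000 |theta_final|=9871/53295 (≈0.1852) -> not increased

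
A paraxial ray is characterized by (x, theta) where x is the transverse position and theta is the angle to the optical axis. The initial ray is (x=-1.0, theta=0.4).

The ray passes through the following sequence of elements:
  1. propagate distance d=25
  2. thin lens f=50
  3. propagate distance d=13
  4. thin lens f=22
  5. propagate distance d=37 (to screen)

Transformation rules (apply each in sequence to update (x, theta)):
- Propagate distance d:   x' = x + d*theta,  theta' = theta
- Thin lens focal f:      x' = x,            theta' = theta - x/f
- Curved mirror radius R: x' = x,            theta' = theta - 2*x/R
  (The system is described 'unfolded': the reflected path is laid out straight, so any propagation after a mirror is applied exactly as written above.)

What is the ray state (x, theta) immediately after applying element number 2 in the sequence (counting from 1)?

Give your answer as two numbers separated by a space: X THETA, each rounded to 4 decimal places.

Answer: 9.0000 0.2200

Derivation:
Initial: x=-1.0000 theta=0.4000
After 1 (propagate distance d=25): x=9.0000 theta=0.4000
After 2 (thin lens f=50): x=9.0000 theta=0.2200
Rounded to 4 decimal places: x = 9.0000, theta = 0.2200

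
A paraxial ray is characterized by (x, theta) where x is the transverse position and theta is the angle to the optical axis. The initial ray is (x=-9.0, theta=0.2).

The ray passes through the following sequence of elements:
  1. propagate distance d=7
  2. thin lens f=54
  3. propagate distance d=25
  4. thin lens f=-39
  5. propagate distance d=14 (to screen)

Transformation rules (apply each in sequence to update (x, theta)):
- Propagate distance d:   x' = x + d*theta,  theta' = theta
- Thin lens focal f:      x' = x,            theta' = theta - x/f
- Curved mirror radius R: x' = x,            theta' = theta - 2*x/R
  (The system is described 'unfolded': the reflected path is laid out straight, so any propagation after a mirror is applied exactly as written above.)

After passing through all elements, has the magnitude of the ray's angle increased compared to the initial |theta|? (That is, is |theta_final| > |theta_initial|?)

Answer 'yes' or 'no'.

Initial: x=-9.0000 theta=0.2000
After 1 (propagate distance d=7): x=-7.6000 theta=0.2000
After 2 (thin lens f=54): x=-7.6000 theta=46/135 (≈0.3407)
After 3 (propagate distance d=25): x=124/135 (≈0.9185) theta=46/135 (≈0.3407)
After 4 (thin lens f=-39): x=124/135 (≈0.9185) theta=1918/5265 (≈0.3643)
After 5 (propagate distance d=14 (to screen)): x=31688/5265 (≈6.0186) theta=1918/5265 (≈0.3643)
|theta_initial|=0.2000 |theta_final|=1918/5265 (≈0.3643) -> increased

Answer: yes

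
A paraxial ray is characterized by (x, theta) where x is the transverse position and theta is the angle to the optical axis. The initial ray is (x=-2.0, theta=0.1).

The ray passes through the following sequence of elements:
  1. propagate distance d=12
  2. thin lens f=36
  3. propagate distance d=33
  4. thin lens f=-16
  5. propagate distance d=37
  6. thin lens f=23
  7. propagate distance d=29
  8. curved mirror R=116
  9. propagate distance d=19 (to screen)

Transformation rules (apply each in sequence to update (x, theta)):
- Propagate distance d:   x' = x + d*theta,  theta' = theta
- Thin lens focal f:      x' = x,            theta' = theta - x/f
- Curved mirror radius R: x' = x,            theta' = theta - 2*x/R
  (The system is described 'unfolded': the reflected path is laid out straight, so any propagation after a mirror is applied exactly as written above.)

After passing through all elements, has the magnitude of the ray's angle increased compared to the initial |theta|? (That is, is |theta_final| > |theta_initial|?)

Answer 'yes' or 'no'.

Initial: x=-2.0000 theta=0.1000
After 1 (propagate distance d=12): x=-0.8000 theta=0.1000
After 2 (thin lens f=36): x=-0.8000 theta=11/90 (≈0.1222)
After 3 (propagate distance d=33): x=97/30 (≈3.2333) theta=11/90 (≈0.1222)
After 4 (thin lens f=-16): x=97/30 (≈3.2333) theta=467/1440 (≈0.3243)
After 5 (propagate distance d=37): x=4387/288 (≈15.2326) theta=467/1440 (≈0.3243)
After 6 (thin lens f=23): x=4387/288 (≈15.2326) theta=-5597/16560 (≈-0.3380)
After 7 (propagate distance d=29): x=179879/33120 (≈5.4311) theta=-5597/16560 (≈-0.3380)
After 8 (curved mirror R=116): x=179879/33120 (≈5.4311) theta=-276377/640320 (≈-0.4316)
After 9 (propagate distance d=19 (to screen)): x=-5320507/1920960 (≈-2.7697) theta=-276377/640320 (≈-0.4316)
|theta_initial|=0.1000 |theta_final|=276377/640320 (≈0.4316) -> increased

Answer: yes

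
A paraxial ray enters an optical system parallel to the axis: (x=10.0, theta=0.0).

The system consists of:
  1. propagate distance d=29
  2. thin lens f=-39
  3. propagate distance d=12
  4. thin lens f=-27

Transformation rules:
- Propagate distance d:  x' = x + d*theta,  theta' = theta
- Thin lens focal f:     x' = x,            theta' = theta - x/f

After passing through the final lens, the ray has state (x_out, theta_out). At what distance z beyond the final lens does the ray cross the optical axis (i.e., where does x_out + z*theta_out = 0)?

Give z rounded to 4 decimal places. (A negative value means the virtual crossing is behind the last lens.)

Initial: x=10.0000 theta=0.0000
After 1 (propagate distance d=29): x=10.0000 theta=0.0000
After 2 (thin lens f=-39): x=10.0000 theta=10/39 (≈0.2564)
After 3 (propagate distance d=12): x=170/13 (≈13.0769) theta=10/39 (≈0.2564)
After 4 (thin lens f=-27): x=170/13 (≈13.0769) theta=20/27 (≈0.7407)
z_focus = -x_out/theta_out = -(170/13)/(20/27) = -459/26 ≈ -17.6538
Rounded to 4 decimal places: z = -17.6538

Answer: -17.6538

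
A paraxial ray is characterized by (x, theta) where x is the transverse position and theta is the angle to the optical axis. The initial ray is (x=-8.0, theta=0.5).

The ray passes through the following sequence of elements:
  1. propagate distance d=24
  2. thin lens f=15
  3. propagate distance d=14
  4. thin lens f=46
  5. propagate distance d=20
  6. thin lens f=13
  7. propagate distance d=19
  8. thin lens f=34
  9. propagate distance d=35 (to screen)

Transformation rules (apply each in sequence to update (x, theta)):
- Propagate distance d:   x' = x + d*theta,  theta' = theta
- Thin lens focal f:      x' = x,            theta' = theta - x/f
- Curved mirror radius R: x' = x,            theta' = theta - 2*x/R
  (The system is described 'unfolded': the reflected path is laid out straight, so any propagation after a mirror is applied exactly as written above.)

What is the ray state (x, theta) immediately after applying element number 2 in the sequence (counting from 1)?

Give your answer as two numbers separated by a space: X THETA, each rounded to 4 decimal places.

Initial: x=-8.0000 theta=0.5000
After 1 (propagate distance d=24): x=4.0000 theta=0.5000
After 2 (thin lens f=15): x=4.0000 theta=7/30 (≈0.2333)
Rounded to 4 decimal places: x = 4.0000, theta = 0.2333

Answer: 4.0000 0.2333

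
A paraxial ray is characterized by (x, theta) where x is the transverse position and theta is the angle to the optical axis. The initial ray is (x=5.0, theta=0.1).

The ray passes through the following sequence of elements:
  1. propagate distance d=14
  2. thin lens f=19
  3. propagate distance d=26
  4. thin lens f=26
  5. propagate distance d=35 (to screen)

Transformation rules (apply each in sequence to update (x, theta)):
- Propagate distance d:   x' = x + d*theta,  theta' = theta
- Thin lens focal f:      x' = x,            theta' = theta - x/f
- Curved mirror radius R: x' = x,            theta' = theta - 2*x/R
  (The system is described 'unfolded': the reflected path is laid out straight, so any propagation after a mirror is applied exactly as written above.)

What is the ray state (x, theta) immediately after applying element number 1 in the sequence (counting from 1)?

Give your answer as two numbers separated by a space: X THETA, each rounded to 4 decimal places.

Initial: x=5.0000 theta=0.1000
After 1 (propagate distance d=14): x=6.4000 theta=0.1000
Rounded to 4 decimal places: x = 6.4000, theta = 0.1000

Answer: 6.4000 0.1000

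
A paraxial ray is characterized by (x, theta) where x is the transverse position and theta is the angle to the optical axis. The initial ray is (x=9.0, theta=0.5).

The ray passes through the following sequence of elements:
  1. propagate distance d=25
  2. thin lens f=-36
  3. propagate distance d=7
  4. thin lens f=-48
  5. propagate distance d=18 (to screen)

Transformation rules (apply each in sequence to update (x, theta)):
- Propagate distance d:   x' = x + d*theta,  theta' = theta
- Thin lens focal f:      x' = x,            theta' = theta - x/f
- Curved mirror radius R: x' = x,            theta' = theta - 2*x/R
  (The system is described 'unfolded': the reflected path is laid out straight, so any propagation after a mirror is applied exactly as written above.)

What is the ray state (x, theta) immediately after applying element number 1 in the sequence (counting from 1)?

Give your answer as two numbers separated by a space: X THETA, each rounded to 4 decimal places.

Initial: x=9.0000 theta=0.5000
After 1 (propagate distance d=25): x=21.5000 theta=0.5000
Rounded to 4 decimal places: x = 21.5000, theta = 0.5000

Answer: 21.5000 0.5000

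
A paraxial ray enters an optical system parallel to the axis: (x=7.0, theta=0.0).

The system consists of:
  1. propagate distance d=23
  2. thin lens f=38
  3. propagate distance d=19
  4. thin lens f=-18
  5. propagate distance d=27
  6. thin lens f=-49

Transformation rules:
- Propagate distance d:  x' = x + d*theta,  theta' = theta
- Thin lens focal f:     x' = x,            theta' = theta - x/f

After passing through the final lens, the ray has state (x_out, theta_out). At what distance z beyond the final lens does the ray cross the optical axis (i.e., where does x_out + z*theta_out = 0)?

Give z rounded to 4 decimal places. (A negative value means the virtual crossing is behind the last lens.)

Answer: -43.2560

Derivation:
Initial: x=7.0000 theta=0.0000
After 1 (propagate distance d=23): x=7.0000 theta=0.0000
After 2 (thin lens f=38): x=7.0000 theta=-7/38 (≈-0.1842)
After 3 (propagate distance d=19): x=3.5000 theta=-7/38 (≈-0.1842)
After 4 (thin lens f=-18): x=3.5000 theta=7/684 (≈0.0102)
After 5 (propagate distance d=27): x=287/76 (≈3.7763) theta=7/684 (≈0.0102)
After 6 (thin lens f=-49): x=287/76 (≈3.7763) theta=11/126 (≈0.0873)
z_focus = -x_out/theta_out = -(287/76)/(11/126) = -18081/418 ≈ -43.2560
Rounded to 4 decimal places: z = -43.2560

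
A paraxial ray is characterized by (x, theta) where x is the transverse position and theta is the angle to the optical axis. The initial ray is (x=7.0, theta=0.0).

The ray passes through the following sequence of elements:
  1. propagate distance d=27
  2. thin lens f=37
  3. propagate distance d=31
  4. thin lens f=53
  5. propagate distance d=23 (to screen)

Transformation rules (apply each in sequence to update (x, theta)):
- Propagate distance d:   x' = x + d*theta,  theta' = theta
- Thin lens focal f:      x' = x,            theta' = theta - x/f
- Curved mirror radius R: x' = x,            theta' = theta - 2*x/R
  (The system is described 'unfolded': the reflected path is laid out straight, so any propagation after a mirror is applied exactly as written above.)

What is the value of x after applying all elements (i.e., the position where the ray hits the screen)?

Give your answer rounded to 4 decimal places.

Initial: x=7.0000 theta=0.0000
After 1 (propagate distance d=27): x=7.0000 theta=0.0000
After 2 (thin lens f=37): x=7.0000 theta=-7/37 (≈-0.1892)
After 3 (propagate distance d=31): x=42/37 (≈1.1351) theta=-7/37 (≈-0.1892)
After 4 (thin lens f=53): x=42/37 (≈1.1351) theta=-413/1961 (≈-0.2106)
After 5 (propagate distance d=23 (to screen)): x=-7273/1961 (≈-3.7088) theta=-413/1961 (≈-0.2106)
Rounded to 4 decimal places: x = -3.7088

Answer: -3.7088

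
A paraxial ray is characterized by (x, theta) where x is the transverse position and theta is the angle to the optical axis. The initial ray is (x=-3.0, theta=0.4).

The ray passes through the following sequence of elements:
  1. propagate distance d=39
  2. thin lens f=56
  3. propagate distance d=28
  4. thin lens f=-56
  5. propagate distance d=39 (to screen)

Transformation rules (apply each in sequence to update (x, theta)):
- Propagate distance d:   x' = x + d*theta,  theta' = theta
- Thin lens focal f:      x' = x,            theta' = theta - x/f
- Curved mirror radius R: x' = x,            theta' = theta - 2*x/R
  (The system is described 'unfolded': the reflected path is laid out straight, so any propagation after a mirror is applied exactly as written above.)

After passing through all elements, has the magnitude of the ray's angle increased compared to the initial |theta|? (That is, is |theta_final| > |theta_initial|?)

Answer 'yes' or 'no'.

Answer: yes

Derivation:
Initial: x=-3.0000 theta=0.4000
After 1 (propagate distance d=39): x=12.6000 theta=0.4000
After 2 (thin lens f=56): x=12.6000 theta=0.1750
After 3 (propagate distance d=28): x=17.5000 theta=0.1750
After 4 (thin lens f=-56): x=17.5000 theta=0.4875
After 5 (propagate distance d=39 (to screen)): x=36.5125 theta=0.4875
|theta_initial|=0.4000 |theta_final|=0.4875 -> increased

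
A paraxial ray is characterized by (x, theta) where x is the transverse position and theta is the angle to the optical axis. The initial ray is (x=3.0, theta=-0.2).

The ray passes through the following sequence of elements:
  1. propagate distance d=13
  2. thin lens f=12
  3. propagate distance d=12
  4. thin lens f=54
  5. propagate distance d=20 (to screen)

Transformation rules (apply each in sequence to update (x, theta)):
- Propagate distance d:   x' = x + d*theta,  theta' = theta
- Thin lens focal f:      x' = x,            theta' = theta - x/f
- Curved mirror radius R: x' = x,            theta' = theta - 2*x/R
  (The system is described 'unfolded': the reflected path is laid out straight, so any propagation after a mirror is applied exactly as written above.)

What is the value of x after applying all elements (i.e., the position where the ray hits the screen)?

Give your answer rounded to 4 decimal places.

Initial: x=3.0000 theta=-0.2000
After 1 (propagate distance d=13): x=0.4000 theta=-0.2000
After 2 (thin lens f=12): x=0.4000 theta=-7/30 (≈-0.2333)
After 3 (propagate distance d=12): x=-2.4000 theta=-7/30 (≈-0.2333)
After 4 (thin lens f=54): x=-2.4000 theta=-17/90 (≈-0.1889)
After 5 (propagate distance d=20 (to screen)): x=-278/45 (≈-6.1778) theta=-17/90 (≈-0.1889)
Rounded to 4 decimal places: x = -6.1778

Answer: -6.1778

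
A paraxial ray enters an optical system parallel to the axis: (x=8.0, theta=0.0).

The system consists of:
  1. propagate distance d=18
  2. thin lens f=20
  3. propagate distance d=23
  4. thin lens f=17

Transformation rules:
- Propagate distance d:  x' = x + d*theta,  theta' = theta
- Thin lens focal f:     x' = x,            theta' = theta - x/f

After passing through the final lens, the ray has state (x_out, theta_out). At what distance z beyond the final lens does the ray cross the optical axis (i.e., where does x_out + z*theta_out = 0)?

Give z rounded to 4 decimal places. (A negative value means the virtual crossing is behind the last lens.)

Initial: x=8.0000 theta=0.0000
After 1 (propagate distance d=18): x=8.0000 theta=0.0000
After 2 (thin lens f=20): x=8.0000 theta=-0.4000
After 3 (propagate distance d=23): x=-1.2000 theta=-0.4000
After 4 (thin lens f=17): x=-1.2000 theta=-28/85 (≈-0.3294)
z_focus = -x_out/theta_out = -(-1.2000)/(-28/85) = -51/14 ≈ -3.6429
Rounded to 4 decimal places: z = -3.6429

Answer: -3.6429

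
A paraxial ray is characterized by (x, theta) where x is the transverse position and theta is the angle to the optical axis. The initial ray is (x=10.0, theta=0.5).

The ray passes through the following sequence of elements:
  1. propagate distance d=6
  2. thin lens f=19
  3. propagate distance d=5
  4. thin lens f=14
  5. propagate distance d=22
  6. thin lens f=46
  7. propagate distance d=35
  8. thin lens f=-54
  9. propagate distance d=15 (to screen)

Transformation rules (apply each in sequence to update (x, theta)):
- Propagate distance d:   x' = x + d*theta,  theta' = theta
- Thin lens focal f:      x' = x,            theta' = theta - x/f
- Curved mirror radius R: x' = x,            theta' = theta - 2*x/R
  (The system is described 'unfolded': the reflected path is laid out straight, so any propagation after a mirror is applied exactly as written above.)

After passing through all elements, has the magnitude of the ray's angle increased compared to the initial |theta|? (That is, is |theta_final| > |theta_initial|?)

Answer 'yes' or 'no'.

Answer: yes

Derivation:
Initial: x=10.0000 theta=0.5000
After 1 (propagate distance d=6): x=13.0000 theta=0.5000
After 2 (thin lens f=19): x=13.0000 theta=-7/38 (≈-0.1842)
After 3 (propagate distance d=5): x=459/38 (≈12.0789) theta=-7/38 (≈-0.1842)
After 4 (thin lens f=14): x=459/38 (≈12.0789) theta=-557/532 (≈-1.0470)
After 5 (propagate distance d=22): x=-1457/133 (≈-10.9549) theta=-557/532 (≈-1.0470)
After 6 (thin lens f=46): x=-1457/133 (≈-10.9549) theta=-9897/12236 (≈-0.8088)
After 7 (propagate distance d=35): x=-480439/12236 (≈-39.2644) theta=-9897/12236 (≈-0.8088)
After 8 (thin lens f=-54): x=-480439/12236 (≈-39.2644) theta=-1014877/660744 (≈-1.5360)
After 9 (propagate distance d=15 (to screen)): x=-13722287/220248 (≈-62.3038) theta=-1014877/660744 (≈-1.5360)
|theta_initial|=0.5000 |theta_final|=1014877/660744 (≈1.5360) -> increased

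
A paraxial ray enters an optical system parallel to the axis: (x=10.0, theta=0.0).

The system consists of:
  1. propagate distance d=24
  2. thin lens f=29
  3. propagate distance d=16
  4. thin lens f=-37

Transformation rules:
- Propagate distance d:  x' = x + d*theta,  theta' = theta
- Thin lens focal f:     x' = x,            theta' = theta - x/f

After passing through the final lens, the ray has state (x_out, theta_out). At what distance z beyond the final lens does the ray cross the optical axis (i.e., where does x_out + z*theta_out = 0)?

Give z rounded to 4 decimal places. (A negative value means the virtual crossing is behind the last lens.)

Initial: x=10.0000 theta=0.0000
After 1 (propagate distance d=24): x=10.0000 theta=0.0000
After 2 (thin lens f=29): x=10.0000 theta=-10/29 (≈-0.3448)
After 3 (propagate distance d=16): x=130/29 (≈4.4828) theta=-10/29 (≈-0.3448)
After 4 (thin lens f=-37): x=130/29 (≈4.4828) theta=-240/1073 (≈-0.2237)
z_focus = -x_out/theta_out = -(130/29)/(-240/1073) = 481/24 ≈ 20.0417
Rounded to 4 decimal places: z = 20.0417

Answer: 20.0417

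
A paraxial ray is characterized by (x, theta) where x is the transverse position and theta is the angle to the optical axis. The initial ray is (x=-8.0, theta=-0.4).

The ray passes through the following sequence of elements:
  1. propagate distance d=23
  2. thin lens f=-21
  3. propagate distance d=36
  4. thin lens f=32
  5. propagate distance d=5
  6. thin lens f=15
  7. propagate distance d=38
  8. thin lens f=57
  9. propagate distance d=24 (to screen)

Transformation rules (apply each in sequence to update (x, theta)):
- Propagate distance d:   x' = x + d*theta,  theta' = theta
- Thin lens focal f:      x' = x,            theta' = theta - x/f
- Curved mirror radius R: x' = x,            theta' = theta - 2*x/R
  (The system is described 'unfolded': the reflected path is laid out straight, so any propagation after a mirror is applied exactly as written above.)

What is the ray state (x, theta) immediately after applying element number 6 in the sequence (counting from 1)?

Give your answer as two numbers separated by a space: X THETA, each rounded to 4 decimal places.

Answer: -57.6363 4.5323

Derivation:
Initial: x=-8.0000 theta=-0.4000
After 1 (propagate distance d=23): x=-17.2000 theta=-0.4000
After 2 (thin lens f=-21): x=-17.2000 theta=-128/105 (≈-1.2190)
After 3 (propagate distance d=36): x=-2138/35 (≈-61.0857) theta=-128/105 (≈-1.2190)
After 4 (thin lens f=32): x=-2138/35 (≈-61.0857) theta=1159/1680 (≈0.6899)
After 5 (propagate distance d=5): x=-96829/1680 (≈-57.6363) theta=1159/1680 (≈0.6899)
After 6 (thin lens f=15): x=-96829/1680 (≈-57.6363) theta=57107/12600 (≈4.5323)
Rounded to 4 decimal places: x = -57.6363, theta = 4.5323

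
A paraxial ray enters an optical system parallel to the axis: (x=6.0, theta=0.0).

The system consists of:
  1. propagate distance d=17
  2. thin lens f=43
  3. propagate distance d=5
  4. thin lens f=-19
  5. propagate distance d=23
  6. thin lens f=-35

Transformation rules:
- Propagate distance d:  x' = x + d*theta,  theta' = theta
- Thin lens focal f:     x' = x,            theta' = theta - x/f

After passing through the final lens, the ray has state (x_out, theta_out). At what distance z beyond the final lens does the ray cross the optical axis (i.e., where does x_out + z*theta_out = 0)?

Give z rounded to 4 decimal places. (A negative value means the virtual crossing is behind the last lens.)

Answer: -22.2396

Derivation:
Initial: x=6.0000 theta=0.0000
After 1 (propagate distance d=17): x=6.0000 theta=0.0000
After 2 (thin lens f=43): x=6.0000 theta=-6/43 (≈-0.1395)
After 3 (propagate distance d=5): x=228/43 (≈5.3023) theta=-6/43 (≈-0.1395)
After 4 (thin lens f=-19): x=228/43 (≈5.3023) theta=6/43 (≈0.1395)
After 5 (propagate distance d=23): x=366/43 (≈8.5116) theta=6/43 (≈0.1395)
After 6 (thin lens f=-35): x=366/43 (≈8.5116) theta=576/1505 (≈0.3827)
z_focus = -x_out/theta_out = -(366/43)/(576/1505) = -2135/96 ≈ -22.2396
Rounded to 4 decimal places: z = -22.2396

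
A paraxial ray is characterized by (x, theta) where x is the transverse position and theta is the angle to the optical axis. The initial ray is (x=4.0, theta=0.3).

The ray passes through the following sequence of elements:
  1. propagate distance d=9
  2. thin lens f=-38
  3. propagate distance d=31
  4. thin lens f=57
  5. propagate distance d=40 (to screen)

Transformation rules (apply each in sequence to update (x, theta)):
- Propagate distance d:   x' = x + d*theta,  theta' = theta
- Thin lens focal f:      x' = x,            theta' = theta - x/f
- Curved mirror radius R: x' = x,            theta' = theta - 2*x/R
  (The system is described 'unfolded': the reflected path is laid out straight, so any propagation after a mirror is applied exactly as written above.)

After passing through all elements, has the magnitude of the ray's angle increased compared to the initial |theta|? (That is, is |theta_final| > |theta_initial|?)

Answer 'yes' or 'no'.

Initial: x=4.0000 theta=0.3000
After 1 (propagate distance d=9): x=6.7000 theta=0.3000
After 2 (thin lens f=-38): x=6.7000 theta=181/380 (≈0.4763)
After 3 (propagate distance d=31): x=8157/380 (≈21.4658) theta=181/380 (≈0.4763)
After 4 (thin lens f=57): x=8157/380 (≈21.4658) theta=36/361 (≈0.0997)
After 5 (propagate distance d=40 (to screen)): x=183783/7220 (≈25.4547) theta=36/361 (≈0.0997)
|theta_initial|=0.3000 |theta_final|=36/361 (≈0.0997) -> not increased

Answer: no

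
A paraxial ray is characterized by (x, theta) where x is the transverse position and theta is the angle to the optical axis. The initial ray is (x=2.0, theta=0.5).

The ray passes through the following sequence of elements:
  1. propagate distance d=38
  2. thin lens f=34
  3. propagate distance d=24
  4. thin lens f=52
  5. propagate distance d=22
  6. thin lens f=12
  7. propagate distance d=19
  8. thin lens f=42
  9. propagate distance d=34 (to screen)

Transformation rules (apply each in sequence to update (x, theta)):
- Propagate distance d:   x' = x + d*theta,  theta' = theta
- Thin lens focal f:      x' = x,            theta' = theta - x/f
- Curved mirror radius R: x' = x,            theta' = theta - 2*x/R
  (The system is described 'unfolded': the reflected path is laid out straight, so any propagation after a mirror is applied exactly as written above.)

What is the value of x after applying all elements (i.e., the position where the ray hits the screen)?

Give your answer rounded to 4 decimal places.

Initial: x=2.0000 theta=0.5000
After 1 (propagate distance d=38): x=21.0000 theta=0.5000
After 2 (thin lens f=34): x=21.0000 theta=-2/17 (≈-0.1176)
After 3 (propagate distance d=24): x=309/17 (≈18.1765) theta=-2/17 (≈-0.1176)
After 4 (thin lens f=52): x=309/17 (≈18.1765) theta=-413/884 (≈-0.4672)
After 5 (propagate distance d=22): x=3491/442 (≈7.8982) theta=-413/884 (≈-0.4672)
After 6 (thin lens f=12): x=3491/442 (≈7.8982) theta=-5969/5304 (≈-1.1254)
After 7 (propagate distance d=19): x=-4207/312 (≈-13.4840) theta=-5969/5304 (≈-1.1254)
After 8 (thin lens f=42): x=-4207/312 (≈-13.4840) theta=-1969/2448 (≈-0.8043)
After 9 (propagate distance d=34 (to screen)): x=-19109/468 (≈-40.8312) theta=-1969/2448 (≈-0.8043)
Rounded to 4 decimal places: x = -40.8312

Answer: -40.8312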